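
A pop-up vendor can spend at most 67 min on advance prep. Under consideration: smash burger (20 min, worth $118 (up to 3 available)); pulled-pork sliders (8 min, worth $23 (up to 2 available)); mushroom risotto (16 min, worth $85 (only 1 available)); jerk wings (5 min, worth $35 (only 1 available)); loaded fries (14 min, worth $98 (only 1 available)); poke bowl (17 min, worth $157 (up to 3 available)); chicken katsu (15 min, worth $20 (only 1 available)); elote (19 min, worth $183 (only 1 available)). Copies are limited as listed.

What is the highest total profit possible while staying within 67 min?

Greedy by ratio would take pulled-pork sliders + jerk wings + 2×poke bowl + elote: 66 min used, total 555.
Dropping pulled-pork sliders and jerk wings frees 13 min; slotting in loaded fries (14 min) lifts the total to 595 at 67 min.

595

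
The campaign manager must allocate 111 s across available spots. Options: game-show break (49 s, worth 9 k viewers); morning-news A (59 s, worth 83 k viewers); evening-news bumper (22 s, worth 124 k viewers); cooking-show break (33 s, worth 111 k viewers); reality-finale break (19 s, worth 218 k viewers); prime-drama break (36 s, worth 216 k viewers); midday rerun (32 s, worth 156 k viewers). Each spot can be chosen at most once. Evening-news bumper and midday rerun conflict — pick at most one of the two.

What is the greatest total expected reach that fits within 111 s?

669

Taking evening-news bumper + cooking-show break + reality-finale break + prime-drama break: 110 s used, 669 in expected reach.
The spare 1 s is too small for any remaining spot, and no feasible exchange beats 669.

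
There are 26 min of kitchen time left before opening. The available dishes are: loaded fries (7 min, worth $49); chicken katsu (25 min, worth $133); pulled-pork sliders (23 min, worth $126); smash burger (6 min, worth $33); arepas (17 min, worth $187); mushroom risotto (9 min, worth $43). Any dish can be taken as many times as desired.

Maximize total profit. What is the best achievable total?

Taking loaded fries + arepas: 24 min used, 236 in profit.
Every other selection either busts 26 min or fails to beat 236.

236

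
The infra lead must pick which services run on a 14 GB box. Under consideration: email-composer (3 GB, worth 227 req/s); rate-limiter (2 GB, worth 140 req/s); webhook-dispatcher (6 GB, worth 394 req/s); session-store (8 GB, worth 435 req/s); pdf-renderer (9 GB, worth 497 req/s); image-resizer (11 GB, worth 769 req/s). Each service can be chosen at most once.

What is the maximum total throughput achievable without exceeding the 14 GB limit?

996

Taking the top-ratio services first gives email-composer + rate-limiter + webhook-dispatcher for 761 (11 GB).
Dropping rate-limiter and webhook-dispatcher frees 8 GB; slotting in image-resizer (11 GB) lifts the total to 996 at 14 GB.
That's the maximum — no swap from here does better than 996.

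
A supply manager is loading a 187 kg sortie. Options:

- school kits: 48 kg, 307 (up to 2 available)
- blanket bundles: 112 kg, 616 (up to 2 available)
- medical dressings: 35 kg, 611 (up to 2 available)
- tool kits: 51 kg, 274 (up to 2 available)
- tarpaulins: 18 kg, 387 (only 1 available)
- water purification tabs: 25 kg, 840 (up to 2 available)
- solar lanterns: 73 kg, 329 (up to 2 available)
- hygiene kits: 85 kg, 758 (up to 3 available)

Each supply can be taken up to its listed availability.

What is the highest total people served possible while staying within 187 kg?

3596

Taking school kits + 2×medical dressings + tarpaulins + 2×water purification tabs: 186 kg used, 3596 in people served.
No other feasible combination exceeds 3596.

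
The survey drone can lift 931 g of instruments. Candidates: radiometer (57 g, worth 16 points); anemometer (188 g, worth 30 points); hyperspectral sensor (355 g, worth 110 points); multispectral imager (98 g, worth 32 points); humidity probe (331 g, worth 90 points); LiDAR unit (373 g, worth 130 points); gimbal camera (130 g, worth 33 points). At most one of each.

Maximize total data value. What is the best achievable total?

289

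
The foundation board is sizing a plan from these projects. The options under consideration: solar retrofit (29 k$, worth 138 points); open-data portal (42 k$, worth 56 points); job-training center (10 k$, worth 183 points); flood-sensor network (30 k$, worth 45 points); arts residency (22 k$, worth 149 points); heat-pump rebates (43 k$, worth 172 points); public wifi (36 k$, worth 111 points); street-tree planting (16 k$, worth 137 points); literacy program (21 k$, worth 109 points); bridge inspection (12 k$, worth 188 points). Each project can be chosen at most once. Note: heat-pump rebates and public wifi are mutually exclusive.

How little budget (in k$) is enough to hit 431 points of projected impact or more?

Minimise k$ subject to total projected impact ≥ 431.
job-training center + street-tree planting + bridge inspection reaches 508 using 38 k$.
Any bundle with less than 38 k$ falls short of 431.

38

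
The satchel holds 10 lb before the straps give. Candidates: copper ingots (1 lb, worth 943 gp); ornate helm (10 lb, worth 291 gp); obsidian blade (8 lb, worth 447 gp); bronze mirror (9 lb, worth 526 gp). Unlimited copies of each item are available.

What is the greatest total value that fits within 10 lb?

10×copper ingots uses 10 of the 10 lb and totals 9430.

9430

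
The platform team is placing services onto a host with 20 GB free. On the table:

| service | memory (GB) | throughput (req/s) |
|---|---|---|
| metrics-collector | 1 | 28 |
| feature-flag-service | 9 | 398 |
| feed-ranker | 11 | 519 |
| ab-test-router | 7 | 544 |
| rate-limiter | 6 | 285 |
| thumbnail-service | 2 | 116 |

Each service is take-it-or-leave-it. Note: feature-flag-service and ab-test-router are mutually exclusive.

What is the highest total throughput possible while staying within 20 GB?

1179

Density check — ab-test-router 77.71, thumbnail-service 58.00, rate-limiter 47.50 are the best per GB.
Greedy by ratio would take metrics-collector + ab-test-router + rate-limiter + thumbnail-service: 16 GB used, total 973.
The 7 GB tied up in metrics-collector and rate-limiter is better spent on feed-ranker — total rises to 1179 (20 GB).
Runner-up metrics-collector + feed-ranker + ab-test-router tops out at 1091.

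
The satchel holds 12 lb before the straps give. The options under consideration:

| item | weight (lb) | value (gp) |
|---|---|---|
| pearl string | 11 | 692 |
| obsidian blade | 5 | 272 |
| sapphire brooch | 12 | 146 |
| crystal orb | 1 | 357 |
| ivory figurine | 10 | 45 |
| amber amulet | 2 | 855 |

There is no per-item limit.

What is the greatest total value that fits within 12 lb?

5130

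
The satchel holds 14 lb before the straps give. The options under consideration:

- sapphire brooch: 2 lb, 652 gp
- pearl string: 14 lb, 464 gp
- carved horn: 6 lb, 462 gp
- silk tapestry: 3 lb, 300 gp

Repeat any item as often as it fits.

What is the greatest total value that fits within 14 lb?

4564

Taking 7×sapphire brooch: 14 lb used, 4564 in value.
Nothing else within 14 lb beats 4564.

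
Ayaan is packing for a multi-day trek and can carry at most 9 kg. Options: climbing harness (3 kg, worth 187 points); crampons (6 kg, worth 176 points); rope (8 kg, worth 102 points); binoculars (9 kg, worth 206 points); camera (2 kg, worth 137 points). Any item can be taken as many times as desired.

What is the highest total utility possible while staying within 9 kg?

Filling by ratio: 4×camera for 548, with 1 kg left unused.
Dropping camera frees 2 kg; slotting in climbing harness (3 kg) lifts the total to 598 at 9 kg.

598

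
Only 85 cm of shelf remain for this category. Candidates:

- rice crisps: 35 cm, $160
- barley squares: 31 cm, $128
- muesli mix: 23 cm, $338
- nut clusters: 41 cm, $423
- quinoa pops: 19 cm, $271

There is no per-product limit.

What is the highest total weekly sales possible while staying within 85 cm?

Ranking by ratio (weekly sales/cm): muesli mix 14.70, quinoa pops 14.26, nut clusters 10.32.
The ratio heuristic lands on 3×muesli mix (1014) but leaves 16 cm idle.
The 23 cm tied up in muesli mix is better spent on 2×quinoa pops — total rises to 1218 (84 cm).
The spare 1 cm is too small for any remaining product, and no exchange beats 1218.

1218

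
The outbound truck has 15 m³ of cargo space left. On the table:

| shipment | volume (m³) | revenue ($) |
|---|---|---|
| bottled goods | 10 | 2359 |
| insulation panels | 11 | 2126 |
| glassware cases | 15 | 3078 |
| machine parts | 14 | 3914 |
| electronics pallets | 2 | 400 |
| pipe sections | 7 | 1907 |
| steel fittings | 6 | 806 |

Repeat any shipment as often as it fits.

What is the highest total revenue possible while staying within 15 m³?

Ranking by ratio (revenue/m³): machine parts 279.57, pipe sections 272.43, bottled goods 235.90, glassware cases 205.20.
Best packing: machine parts — 14 m³, 3914 total.
No other feasible combination exceeds 3914.

3914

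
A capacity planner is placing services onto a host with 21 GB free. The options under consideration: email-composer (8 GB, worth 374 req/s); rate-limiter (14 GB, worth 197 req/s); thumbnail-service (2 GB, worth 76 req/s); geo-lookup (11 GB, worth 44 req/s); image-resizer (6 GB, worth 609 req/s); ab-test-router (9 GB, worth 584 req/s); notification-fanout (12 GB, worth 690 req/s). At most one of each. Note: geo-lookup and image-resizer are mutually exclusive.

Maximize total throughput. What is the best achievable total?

By throughput per GB: image-resizer 101.50, ab-test-router 64.89, notification-fanout 57.50 lead.
The ratio heuristic lands on thumbnail-service + image-resizer + ab-test-router (1269) but leaves 4 GB idle.
The 9 GB tied up in ab-test-router is better spent on notification-fanout — total rises to 1375 (20 GB).
Nothing else feasible within 21 GB beats 1375.

1375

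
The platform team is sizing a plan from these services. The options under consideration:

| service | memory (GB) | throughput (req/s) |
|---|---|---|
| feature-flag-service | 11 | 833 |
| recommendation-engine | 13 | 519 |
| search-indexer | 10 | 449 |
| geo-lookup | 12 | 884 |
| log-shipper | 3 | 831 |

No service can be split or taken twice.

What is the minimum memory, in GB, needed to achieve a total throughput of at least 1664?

14

Minimise GB subject to total throughput ≥ 1664.
Taking feature-flag-service + log-shipper gives 1664 (≥ 1664) for 14 GB.
Below 14 GB the best achievable stays under 1664.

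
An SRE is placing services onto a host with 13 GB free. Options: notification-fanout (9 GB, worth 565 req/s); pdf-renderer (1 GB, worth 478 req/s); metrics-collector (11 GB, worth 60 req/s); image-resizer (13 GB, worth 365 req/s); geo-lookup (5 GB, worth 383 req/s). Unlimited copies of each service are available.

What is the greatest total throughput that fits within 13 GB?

6214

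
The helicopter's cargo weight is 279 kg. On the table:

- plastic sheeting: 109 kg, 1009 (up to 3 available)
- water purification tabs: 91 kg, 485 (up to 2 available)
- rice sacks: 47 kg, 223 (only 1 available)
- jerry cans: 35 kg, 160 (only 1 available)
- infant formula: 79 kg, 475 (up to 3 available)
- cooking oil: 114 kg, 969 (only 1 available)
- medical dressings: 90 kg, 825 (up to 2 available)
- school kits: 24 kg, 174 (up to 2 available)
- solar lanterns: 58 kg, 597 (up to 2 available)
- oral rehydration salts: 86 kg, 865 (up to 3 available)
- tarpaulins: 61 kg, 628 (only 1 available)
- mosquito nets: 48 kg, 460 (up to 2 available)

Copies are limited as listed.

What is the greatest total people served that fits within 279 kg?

Ranking by ratio (people served/kg): tarpaulins 10.30, solar lanterns 10.29, oral rehydration salts 10.06, mosquito nets 9.58.
The ratio heuristic lands on 2×solar lanterns + oral rehydration salts + tarpaulins (2687) but leaves 16 kg idle.
The 119 kg tied up in solar lanterns and tarpaulins is better spent on oral rehydration salts + mosquito nets — total rises to 2787 (278 kg).
Nothing else within 279 kg beats 2787.

2787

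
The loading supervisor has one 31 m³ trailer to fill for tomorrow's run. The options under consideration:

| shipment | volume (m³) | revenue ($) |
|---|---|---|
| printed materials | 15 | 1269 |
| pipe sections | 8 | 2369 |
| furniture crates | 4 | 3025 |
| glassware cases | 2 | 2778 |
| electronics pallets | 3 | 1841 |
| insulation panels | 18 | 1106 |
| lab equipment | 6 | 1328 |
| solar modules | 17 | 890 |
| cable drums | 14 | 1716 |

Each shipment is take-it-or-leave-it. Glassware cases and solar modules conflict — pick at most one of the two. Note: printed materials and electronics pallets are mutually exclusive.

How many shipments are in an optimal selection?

5

The maximum revenue within 31 m³ is 11729.
pipe sections + furniture crates + glassware cases + electronics pallets + cable drums hits 11729 at 31 m³.
Any selection reaching 11729 contains exactly 5 shipments.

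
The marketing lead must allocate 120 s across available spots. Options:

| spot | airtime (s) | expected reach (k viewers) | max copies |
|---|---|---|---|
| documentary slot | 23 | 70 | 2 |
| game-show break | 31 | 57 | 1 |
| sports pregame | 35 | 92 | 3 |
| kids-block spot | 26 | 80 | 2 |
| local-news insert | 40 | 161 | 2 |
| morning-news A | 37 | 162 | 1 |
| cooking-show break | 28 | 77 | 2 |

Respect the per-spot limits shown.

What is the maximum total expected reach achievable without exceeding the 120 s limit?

Best packing: 2×local-news insert + morning-news A — 117 s, 484 total.
Nothing else within 120 s beats 484.

484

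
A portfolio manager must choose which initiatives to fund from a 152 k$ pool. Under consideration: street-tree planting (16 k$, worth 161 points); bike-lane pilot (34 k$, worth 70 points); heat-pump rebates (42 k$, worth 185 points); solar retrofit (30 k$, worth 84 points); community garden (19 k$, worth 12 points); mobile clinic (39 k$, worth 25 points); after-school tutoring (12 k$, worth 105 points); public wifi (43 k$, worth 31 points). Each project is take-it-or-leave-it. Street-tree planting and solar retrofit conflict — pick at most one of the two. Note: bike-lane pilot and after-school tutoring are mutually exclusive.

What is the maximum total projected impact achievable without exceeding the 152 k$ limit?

507

Street-tree planting + heat-pump rebates + mobile clinic + after-school tutoring + public wifi uses 152 of the 152 k$ and totals 507.
Next best is street-tree planting + heat-pump rebates + community garden + after-school tutoring + public wifi at 494 (132 k$) — short by 13.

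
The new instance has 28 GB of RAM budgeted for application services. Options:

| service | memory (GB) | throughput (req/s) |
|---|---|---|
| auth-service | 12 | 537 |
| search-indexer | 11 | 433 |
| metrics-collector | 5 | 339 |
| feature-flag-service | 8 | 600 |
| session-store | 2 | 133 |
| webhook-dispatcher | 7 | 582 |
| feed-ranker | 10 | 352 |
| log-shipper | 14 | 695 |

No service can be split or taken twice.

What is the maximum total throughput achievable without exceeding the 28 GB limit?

1749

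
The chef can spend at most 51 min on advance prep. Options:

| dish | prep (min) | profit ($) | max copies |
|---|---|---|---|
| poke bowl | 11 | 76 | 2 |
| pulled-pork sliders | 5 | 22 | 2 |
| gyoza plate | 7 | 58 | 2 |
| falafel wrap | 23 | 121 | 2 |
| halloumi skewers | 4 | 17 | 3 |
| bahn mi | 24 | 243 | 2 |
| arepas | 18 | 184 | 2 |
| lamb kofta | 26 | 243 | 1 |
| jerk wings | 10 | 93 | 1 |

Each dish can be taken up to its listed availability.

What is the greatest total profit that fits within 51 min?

486

A density-first pass picks pulled-pork sliders + 2×arepas + jerk wings — 483 at 51 min.
But bahn mi + lamb kofta fits in 50 min and reaches 486.
No other feasible combination exceeds 486.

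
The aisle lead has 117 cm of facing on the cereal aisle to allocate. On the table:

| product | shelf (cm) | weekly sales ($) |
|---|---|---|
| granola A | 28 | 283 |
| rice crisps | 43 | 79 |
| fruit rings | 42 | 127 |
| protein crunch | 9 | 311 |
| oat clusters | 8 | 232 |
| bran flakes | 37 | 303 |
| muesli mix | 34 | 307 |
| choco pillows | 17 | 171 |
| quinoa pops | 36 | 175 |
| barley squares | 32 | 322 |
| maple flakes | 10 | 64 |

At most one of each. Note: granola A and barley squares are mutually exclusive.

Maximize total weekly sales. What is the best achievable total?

1436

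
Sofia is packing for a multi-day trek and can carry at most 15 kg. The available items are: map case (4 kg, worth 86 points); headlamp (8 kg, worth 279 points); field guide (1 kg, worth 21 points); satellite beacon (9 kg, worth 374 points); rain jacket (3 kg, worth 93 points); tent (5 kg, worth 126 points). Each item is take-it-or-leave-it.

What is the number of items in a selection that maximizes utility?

3

Optimal total is 521.
One optimal bundle: field guide + satellite beacon + tent (15 kg).
Any selection reaching 521 contains exactly 3 items.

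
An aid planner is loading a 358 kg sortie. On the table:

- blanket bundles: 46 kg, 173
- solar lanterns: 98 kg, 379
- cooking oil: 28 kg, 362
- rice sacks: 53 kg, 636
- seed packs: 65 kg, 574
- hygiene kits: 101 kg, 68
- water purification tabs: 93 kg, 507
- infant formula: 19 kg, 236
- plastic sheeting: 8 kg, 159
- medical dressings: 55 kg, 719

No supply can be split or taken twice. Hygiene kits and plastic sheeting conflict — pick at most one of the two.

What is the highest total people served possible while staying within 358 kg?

3193

Density check — plastic sheeting 19.88, medical dressings 13.07, cooking oil 12.93, infant formula 12.42 are the best per kg.
Best packing: cooking oil + rice sacks + seed packs + water purification tabs + infant formula + plastic sheeting + medical dressings — 321 kg, 3193 total.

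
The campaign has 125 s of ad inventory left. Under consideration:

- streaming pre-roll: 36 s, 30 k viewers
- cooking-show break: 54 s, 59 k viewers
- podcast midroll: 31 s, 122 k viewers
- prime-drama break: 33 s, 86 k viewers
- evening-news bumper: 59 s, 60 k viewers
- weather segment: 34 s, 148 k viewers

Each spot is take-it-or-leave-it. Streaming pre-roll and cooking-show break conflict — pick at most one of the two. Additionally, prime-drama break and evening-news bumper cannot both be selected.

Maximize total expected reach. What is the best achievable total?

356

Podcast midroll + prime-drama break + weather segment uses 98 of the 125 s and totals 356.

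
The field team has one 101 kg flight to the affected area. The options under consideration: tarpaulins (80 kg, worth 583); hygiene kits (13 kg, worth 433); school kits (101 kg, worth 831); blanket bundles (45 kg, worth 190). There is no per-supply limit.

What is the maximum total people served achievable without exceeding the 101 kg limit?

The ratio ordering already packs tightly: 7×hygiene kits, 91 kg, 3031.
Every other selection either busts 101 kg or fails to beat 3031.

3031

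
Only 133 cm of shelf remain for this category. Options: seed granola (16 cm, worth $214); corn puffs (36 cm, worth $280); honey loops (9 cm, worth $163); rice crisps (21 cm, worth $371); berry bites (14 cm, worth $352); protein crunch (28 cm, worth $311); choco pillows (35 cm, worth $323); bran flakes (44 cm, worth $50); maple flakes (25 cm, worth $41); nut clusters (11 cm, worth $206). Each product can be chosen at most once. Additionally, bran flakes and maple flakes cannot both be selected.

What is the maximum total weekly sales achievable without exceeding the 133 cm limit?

The ratio heuristic lands on seed granola + honey loops + rice crisps + berry bites + protein crunch + maple flakes + nut clusters (1658) but leaves 9 cm idle.
Dropping honey loops and maple flakes frees 34 cm; slotting in choco pillows (35 cm) lifts the total to 1777 at 125 cm.
An exhaustive check of the 1024 subsets confirms 1777.

1777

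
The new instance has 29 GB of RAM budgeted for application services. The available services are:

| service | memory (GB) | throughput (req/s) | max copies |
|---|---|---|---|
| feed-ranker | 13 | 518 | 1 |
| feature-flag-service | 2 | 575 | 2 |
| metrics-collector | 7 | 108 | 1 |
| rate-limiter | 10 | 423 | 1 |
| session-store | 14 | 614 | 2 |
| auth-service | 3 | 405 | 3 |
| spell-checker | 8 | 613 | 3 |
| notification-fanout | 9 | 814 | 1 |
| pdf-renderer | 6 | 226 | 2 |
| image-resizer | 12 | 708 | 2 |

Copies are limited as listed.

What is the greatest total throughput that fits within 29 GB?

3591

Ranking by ratio (throughput/GB): feature-flag-service 287.50, auth-service 135.00, notification-fanout 90.44.
Taking the top-ratio services first gives 2×feature-flag-service + 3×auth-service + notification-fanout + pdf-renderer for 3405 (28 GB).
Dropping notification-fanout and pdf-renderer frees 15 GB; slotting in 2×spell-checker (16 GB) lifts the total to 3591 at 29 GB.
Nothing else within 29 GB beats 3591.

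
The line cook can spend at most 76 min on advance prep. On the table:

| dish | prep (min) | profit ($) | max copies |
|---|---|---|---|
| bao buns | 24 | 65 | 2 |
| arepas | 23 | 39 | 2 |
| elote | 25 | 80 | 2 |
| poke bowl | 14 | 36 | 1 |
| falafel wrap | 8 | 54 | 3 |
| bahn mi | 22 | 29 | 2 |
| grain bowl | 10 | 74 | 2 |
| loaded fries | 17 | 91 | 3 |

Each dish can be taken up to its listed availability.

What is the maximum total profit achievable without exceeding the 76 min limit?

438

Ranking by ratio (profit/min): grain bowl 7.40, falafel wrap 6.75, loaded fries 5.35.
A density-first pass picks poke bowl + 3×falafel wrap + 2×grain bowl + loaded fries — 437 at 75 min.
The 22 min tied up in poke bowl and falafel wrap is better spent on loaded fries — total rises to 438 (70 min).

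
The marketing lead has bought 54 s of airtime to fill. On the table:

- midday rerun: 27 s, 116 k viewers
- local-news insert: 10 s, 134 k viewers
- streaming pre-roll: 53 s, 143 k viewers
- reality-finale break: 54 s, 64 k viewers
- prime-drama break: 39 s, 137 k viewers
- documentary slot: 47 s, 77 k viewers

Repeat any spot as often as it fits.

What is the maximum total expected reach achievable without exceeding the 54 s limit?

670

Taking 5×local-news insert: 50 s used, 670 in expected reach.
Every other selection either busts 54 s or fails to beat 670.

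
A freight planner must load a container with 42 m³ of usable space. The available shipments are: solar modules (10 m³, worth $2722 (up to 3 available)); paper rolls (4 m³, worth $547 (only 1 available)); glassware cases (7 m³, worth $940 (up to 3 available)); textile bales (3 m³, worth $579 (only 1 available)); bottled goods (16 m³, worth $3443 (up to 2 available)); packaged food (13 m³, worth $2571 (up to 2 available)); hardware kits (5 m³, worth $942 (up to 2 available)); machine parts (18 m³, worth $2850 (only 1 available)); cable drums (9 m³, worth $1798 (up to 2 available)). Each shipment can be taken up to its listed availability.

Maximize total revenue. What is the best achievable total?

10543

The ratio ordering already packs tightly: 3×solar modules + textile bales + cable drums, 42 m³, 10543.
Nothing else within 42 m³ beats 10543.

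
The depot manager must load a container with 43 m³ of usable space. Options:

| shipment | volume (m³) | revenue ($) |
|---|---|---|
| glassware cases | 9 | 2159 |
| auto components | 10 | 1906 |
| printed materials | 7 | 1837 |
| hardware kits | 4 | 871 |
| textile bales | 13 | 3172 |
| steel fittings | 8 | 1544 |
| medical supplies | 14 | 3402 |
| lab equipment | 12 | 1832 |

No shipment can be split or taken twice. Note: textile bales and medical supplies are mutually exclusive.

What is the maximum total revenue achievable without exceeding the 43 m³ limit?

9945

By revenue per m³: printed materials 262.43, textile bales 244.00, medical supplies 243.00, glassware cases 239.89 lead.
Taking glassware cases + auto components + printed materials + hardware kits + textile bales: 43 m³ used, 9945 in revenue.
Every other selection either busts 43 m³ or breaks a pairing rule or fails to beat 9945.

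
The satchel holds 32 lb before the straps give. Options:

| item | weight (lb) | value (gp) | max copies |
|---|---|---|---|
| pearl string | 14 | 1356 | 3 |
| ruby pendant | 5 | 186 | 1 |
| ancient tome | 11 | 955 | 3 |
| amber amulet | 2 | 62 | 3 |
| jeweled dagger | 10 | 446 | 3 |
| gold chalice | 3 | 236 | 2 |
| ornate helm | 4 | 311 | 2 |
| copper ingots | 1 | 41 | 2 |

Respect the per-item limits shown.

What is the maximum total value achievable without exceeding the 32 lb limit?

3023

Ranking by ratio (value/lb): pearl string 96.86, ancient tome 86.82, gold chalice 78.67.
Taking the top-ratio items first gives 2×pearl string + gold chalice + copper ingots for 2989 (32 lb).
Replace gold chalice and copper ingots with ornate helm: the trade gains 34 net, giving 3023 at 32 lb.
That's the maximum — no swap from here does better than 3023.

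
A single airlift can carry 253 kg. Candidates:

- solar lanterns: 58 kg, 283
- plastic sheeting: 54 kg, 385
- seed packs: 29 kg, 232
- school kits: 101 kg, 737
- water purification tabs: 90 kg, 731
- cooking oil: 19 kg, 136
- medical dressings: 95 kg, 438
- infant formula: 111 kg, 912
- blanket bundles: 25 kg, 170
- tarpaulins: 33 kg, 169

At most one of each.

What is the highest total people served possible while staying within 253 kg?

Density check — infant formula 8.22, water purification tabs 8.12, seed packs 8.00 are the best per kg.
Best packing: seed packs + water purification tabs + cooking oil + infant formula — 249 kg, 2011 total.
Next best is water purification tabs + cooking oil + infant formula + blanket bundles at 1949 (245 kg) — short by 62.

2011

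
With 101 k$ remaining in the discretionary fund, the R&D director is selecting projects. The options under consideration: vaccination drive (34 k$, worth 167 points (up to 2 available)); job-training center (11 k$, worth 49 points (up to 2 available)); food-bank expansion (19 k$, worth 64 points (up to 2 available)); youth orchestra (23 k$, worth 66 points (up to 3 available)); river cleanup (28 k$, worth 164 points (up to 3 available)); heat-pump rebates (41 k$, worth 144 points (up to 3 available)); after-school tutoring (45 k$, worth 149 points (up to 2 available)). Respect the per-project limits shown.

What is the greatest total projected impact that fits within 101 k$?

544

Filling by ratio: job-training center + 3×river cleanup for 541, with 6 k$ left unused.
The 28 k$ tied up in river cleanup is better spent on vaccination drive — total rises to 544 (101 k$).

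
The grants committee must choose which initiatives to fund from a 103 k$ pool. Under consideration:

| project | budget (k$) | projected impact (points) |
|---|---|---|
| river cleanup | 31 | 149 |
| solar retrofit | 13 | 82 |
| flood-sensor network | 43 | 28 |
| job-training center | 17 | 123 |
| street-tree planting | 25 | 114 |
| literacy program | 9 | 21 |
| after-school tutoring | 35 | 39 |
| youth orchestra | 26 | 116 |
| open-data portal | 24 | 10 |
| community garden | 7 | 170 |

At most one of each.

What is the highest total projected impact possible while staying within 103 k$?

Taking the top-ratio projects first gives river cleanup + solar retrofit + job-training center + street-tree planting + literacy program + community garden for 659 (102 k$).
Replace street-tree planting with youth orchestra: the trade gains 2 net, giving 661 at 103 k$.
That's the maximum — no swap from here does better than 661.

661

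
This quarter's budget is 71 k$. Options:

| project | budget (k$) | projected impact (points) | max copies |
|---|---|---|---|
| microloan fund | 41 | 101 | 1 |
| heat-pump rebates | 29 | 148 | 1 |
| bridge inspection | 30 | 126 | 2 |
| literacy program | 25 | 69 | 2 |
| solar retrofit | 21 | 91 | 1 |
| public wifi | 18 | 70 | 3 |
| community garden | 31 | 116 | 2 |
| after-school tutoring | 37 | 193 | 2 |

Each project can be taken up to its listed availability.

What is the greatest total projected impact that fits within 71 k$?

341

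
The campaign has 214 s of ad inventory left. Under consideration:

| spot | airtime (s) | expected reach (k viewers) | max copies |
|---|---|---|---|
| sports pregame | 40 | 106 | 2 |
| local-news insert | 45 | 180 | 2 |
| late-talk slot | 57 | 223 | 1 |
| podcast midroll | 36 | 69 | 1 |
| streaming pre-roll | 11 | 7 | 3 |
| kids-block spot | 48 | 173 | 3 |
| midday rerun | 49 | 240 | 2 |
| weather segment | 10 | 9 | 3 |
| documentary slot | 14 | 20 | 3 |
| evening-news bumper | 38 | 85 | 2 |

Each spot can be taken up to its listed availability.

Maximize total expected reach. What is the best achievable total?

Filling by ratio: 2×local-news insert + 2×midday rerun + weather segment + documentary slot for 869, with 2 s left unused.
The 55 s tied up in local-news insert and weather segment is better spent on late-talk slot — total rises to 903 (214 s).
Every other selection either busts 214 s or exceeds an availability limit or fails to beat 903.

903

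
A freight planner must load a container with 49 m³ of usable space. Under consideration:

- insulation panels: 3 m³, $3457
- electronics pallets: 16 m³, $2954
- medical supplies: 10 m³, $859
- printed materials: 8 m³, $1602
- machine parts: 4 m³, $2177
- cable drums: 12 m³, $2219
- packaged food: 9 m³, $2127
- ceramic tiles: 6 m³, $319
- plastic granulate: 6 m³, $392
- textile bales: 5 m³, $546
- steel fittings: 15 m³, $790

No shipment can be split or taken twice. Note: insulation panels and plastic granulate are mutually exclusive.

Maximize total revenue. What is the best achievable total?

13480

Taking insulation panels + electronics pallets + machine parts + cable drums + packaged food + textile bales: 49 m³ used, 13480 in revenue.
That's the maximum — no feasible swap from here does better than 13480.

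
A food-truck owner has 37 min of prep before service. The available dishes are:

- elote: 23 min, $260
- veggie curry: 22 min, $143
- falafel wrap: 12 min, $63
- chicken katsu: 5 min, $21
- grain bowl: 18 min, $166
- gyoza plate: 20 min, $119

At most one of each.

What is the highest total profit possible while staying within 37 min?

323

The ratio ordering already packs tightly: elote + falafel wrap, 35 min, 323.
Runner-up elote + chicken katsu tops out at 281.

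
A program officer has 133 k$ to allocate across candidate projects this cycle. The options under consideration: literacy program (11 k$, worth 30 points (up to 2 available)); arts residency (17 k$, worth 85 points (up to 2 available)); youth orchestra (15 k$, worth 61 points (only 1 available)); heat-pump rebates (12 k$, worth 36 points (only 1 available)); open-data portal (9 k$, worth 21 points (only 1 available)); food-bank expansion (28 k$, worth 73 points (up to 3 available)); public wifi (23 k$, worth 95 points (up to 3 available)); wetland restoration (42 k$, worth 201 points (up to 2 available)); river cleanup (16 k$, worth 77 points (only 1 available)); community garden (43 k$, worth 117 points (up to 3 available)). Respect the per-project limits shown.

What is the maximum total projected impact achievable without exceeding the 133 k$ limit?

Taking the top-ratio projects first gives 2×arts residency + youth orchestra + public wifi + wetland restoration + river cleanup for 604 (130 k$).
Dropping public wifi and river cleanup frees 39 k$; slotting in wetland restoration (42 k$) lifts the total to 633 at 133 k$.

633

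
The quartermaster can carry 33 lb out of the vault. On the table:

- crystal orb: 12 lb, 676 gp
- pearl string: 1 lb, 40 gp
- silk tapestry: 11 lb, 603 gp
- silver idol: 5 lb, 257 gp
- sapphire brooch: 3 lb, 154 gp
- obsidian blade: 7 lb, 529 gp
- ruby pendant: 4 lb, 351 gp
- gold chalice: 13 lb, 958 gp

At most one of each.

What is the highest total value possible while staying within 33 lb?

2289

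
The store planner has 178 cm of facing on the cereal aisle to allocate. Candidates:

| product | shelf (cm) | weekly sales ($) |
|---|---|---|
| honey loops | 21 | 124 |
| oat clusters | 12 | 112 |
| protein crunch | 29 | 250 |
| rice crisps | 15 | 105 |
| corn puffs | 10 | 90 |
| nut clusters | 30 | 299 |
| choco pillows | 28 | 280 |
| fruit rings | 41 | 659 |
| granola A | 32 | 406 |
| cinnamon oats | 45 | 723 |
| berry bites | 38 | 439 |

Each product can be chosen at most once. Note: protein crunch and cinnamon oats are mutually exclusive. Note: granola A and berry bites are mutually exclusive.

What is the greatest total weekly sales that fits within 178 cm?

2367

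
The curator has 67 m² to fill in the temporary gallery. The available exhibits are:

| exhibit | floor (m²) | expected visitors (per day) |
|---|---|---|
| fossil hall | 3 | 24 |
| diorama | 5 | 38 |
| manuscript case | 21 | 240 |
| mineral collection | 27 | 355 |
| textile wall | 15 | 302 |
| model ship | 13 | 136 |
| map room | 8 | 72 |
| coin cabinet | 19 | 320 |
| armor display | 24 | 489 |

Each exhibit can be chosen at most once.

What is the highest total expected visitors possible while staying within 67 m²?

1183

Density check — armor display 20.38, textile wall 20.13, coin cabinet 16.84, mineral collection 13.15 are the best per m².
Taking textile wall + map room + coin cabinet + armor display: 66 m² used, 1183 in expected visitors.
Nothing else within 67 m² beats 1183.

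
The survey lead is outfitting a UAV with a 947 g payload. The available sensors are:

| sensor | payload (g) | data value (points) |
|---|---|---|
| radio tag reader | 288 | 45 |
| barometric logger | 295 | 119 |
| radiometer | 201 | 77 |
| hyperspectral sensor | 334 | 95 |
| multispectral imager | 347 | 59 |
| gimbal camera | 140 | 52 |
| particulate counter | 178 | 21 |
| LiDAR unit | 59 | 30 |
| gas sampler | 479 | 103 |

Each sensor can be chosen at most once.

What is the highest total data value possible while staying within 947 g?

By data value per g: LiDAR unit 0.51, barometric logger 0.40, radiometer 0.38 lead.
The ratio heuristic lands on barometric logger + radiometer + gimbal camera + particulate counter + LiDAR unit (299) but leaves 74 g idle.
Dropping gimbal camera and particulate counter frees 318 g; slotting in hyperspectral sensor (334 g) lifts the total to 321 at 889 g.
That's the maximum — no swap from here does better than 321.

321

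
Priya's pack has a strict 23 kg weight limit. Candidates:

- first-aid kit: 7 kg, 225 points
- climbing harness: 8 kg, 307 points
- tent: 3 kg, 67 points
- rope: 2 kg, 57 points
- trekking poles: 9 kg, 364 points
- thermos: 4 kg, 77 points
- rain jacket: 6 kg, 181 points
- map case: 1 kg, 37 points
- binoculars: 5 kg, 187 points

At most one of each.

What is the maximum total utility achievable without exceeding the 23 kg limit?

895

By utility per kg: trekking poles 40.44, climbing harness 38.38, binoculars 37.40 lead.
The ratio ordering already packs tightly: climbing harness + trekking poles + map case + binoculars, 23 kg, 895.
That's the maximum — no swap from here does better than 895.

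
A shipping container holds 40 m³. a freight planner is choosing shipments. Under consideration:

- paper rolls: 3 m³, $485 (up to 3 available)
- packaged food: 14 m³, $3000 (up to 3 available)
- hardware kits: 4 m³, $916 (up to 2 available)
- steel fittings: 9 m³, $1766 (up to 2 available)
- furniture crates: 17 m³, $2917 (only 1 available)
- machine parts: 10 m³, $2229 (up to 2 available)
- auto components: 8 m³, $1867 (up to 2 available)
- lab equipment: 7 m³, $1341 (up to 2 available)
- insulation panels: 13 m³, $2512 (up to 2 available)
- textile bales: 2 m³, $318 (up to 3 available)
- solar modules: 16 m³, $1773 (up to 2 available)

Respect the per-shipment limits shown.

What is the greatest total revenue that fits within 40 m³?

Taking the top-ratio shipments first gives 2×paper rolls + 2×hardware kits + machine parts + 2×auto components for 8765 (40 m³).
The 10 m³ tied up in 2×paper rolls and hardware kits is better spent on machine parts — total rises to 9108 (40 m³).
No other feasible combination exceeds 9108.

9108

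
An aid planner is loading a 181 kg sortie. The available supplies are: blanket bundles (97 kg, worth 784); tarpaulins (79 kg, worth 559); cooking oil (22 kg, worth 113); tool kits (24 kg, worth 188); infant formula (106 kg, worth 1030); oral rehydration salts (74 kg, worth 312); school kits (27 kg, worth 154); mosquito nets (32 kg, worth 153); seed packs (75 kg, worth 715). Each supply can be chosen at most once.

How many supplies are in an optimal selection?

The maximum people served within 181 kg is 1745.
infant formula + seed packs hits 1745 at 181 kg.
Any selection reaching 1745 contains exactly 2 supplies.

2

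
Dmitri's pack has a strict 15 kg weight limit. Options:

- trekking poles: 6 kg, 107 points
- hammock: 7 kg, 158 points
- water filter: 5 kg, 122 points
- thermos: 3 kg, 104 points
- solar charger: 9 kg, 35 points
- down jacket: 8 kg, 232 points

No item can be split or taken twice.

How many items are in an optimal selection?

2

Optimal total is 390.
For example hammock + down jacket achieves it, using 15 kg.
Every optimal selection uses 2 items.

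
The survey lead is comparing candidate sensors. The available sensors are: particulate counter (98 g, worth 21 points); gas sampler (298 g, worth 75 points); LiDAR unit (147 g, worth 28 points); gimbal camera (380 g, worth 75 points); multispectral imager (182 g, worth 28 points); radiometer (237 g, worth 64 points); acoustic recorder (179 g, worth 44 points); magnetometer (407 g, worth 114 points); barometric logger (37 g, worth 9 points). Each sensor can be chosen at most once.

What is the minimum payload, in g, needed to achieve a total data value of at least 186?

681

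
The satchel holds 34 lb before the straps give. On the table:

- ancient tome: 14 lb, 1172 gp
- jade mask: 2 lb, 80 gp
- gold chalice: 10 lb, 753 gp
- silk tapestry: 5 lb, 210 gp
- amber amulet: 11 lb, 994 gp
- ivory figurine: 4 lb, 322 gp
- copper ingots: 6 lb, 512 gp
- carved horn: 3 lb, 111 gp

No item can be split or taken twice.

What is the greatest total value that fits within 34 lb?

Density check — amber amulet 90.36, copper ingots 85.33, ancient tome 83.71, ivory figurine 80.50 are the best per lb.
Filling by ratio: ancient tome + jade mask + amber amulet + copper ingots for 2758, with 1 lb left unused.
Dropping jade mask frees 2 lb; slotting in carved horn (3 lb) lifts the total to 2789 at 34 lb.

2789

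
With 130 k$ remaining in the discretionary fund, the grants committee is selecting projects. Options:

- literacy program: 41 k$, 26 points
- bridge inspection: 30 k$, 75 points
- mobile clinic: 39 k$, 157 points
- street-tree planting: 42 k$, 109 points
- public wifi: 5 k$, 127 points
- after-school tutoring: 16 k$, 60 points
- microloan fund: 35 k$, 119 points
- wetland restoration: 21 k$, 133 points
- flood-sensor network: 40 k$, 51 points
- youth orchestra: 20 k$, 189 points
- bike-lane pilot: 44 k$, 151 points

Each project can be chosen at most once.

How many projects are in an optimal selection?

5

Optimal total is 757.
For example mobile clinic + public wifi + wetland restoration + youth orchestra + bike-lane pilot achieves it, using 129 k$.
Any selection reaching 757 contains exactly 5 projects.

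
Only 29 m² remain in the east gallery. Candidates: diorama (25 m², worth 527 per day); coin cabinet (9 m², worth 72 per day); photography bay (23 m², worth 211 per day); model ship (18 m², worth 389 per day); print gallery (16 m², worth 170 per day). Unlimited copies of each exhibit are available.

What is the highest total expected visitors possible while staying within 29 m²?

527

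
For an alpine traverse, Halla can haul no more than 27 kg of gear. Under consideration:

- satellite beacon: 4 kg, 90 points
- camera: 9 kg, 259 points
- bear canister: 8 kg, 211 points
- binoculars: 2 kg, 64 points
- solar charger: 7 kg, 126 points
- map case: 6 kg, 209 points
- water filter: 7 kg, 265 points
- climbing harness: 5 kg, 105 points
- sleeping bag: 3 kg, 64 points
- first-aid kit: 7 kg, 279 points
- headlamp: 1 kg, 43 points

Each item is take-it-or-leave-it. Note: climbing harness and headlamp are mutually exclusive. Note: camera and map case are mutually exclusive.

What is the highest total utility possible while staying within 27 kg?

950

Best packing: satellite beacon + binoculars + map case + water filter + first-aid kit + headlamp — 27 kg, 950 total.
Every other selection either busts 27 kg or breaks a pairing rule or fails to beat 950.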